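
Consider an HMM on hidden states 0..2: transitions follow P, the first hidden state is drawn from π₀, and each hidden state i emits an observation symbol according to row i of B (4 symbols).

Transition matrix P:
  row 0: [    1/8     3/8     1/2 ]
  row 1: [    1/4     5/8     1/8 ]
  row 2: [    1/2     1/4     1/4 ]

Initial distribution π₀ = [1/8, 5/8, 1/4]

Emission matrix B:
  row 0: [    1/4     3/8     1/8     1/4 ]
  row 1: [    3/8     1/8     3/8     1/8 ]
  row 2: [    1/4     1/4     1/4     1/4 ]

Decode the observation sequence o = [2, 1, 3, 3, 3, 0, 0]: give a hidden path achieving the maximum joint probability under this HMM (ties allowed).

path = [1, 0, 2, 0, 2, 1, 1]

t=0: δ = [1.562e-02, 2.344e-01, 6.250e-02]  (obs o_0=2)
t=1: δ = [2.197e-02, 1.831e-02, 7.324e-03]  ψ = [1, 1, 1]  (obs o_1=1)
t=2: δ = [1.144e-03, 1.431e-03, 2.747e-03]  ψ = [1, 1, 0]  (obs o_2=3)
t=3: δ = [3.433e-04, 1.118e-04, 1.717e-04]  ψ = [2, 1, 2]  (obs o_3=3)
t=4: δ = [2.146e-05, 1.609e-05, 4.292e-05]  ψ = [2, 0, 0]  (obs o_4=3)
t=5: δ = [5.364e-06, 4.023e-06, 2.682e-06]  ψ = [2, 2, 0]  (obs o_5=0)
t=6: δ = [3.353e-07, 9.430e-07, 6.706e-07]  ψ = [2, 1, 0]  (obs o_6=0)
backtrack: best end state = 1; path = [1, 0, 2, 0, 2, 1, 1]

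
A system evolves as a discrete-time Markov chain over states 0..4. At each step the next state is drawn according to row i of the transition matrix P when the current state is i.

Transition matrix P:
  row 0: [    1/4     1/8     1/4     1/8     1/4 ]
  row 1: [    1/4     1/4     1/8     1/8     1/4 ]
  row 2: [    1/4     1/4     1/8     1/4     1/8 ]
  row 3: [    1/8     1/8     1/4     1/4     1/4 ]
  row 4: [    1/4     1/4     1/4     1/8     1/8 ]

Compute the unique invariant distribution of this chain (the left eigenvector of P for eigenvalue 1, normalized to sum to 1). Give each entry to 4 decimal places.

π = [0.2286, 0.2000, 0.2000, 0.1714, 0.2000]

Balance equations π_j = Σ_i π_i·P[i][j]:
  π_0 = 1/4·π_0 + 1/4·π_1 + 1/4·π_2 + 1/8·π_3 + 1/4·π_4
  π_1 = 1/8·π_0 + 1/4·π_1 + 1/4·π_2 + 1/8·π_3 + 1/4·π_4
  π_2 = 1/4·π_0 + 1/8·π_1 + 1/8·π_2 + 1/4·π_3 + 1/4·π_4
  π_3 = 1/8·π_0 + 1/8·π_1 + 1/4·π_2 + 1/4·π_3 + 1/8·π_4
  normalize: π_0 + π_1 + π_2 + π_3 + π_4 = 1
Solving the linear system gives exactly π = [8/35, 1/5, 1/5, 6/35, 1/5].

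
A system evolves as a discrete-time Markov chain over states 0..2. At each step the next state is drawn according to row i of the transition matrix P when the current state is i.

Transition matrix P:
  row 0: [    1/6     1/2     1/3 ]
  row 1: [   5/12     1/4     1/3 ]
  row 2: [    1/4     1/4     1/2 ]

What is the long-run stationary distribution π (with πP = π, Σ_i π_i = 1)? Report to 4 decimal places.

Balance equations π_j = Σ_i π_i·P[i][j]:
  π_0 = 1/6·π_0 + 5/12·π_1 + 1/4·π_2
  π_1 = 1/2·π_0 + 1/4·π_1 + 1/4·π_2
  normalize: π_0 + π_1 + π_2 = 1
Solving the linear system gives exactly π = [7/25, 8/25, 2/5].

π = [0.2800, 0.3200, 0.4000]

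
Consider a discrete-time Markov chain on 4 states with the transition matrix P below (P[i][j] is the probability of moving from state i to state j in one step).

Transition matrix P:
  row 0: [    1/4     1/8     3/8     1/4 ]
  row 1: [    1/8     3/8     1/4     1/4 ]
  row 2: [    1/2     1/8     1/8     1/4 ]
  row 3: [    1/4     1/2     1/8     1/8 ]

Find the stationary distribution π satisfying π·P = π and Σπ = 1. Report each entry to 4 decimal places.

π = [0.2722, 0.2778, 0.2278, 0.2222]

Balance equations π_j = Σ_i π_i·P[i][j]:
  π_0 = 1/4·π_0 + 1/8·π_1 + 1/2·π_2 + 1/4·π_3
  π_1 = 1/8·π_0 + 3/8·π_1 + 1/8·π_2 + 1/2·π_3
  π_2 = 3/8·π_0 + 1/4·π_1 + 1/8·π_2 + 1/8·π_3
  normalize: π_0 + π_1 + π_2 + π_3 = 1
Solving the linear system gives exactly π = [49/180, 5/18, 41/180, 2/9].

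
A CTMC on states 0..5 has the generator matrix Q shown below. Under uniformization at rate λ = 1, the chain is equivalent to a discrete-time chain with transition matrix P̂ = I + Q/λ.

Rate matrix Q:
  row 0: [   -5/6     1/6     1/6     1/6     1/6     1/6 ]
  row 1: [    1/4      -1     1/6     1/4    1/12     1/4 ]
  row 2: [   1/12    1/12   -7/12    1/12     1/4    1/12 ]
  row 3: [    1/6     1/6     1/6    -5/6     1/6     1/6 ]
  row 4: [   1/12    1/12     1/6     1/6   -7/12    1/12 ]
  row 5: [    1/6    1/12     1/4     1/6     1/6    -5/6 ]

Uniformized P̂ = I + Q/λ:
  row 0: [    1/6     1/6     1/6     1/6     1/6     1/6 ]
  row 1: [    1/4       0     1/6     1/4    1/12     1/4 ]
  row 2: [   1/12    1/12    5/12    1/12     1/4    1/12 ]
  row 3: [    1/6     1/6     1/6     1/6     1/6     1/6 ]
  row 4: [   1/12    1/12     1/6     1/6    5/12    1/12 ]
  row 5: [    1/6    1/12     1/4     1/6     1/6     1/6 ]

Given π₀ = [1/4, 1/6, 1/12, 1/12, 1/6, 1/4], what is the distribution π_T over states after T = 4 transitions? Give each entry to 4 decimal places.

t=0: π = [0.2500, 0.1667, 0.0833, 0.0833, 0.1667, 0.2500]
t=1: π = [0.1597, 0.0972, 0.2083, 0.1736, 0.2014, 0.1597]
t=2: π = [0.1406, 0.1030, 0.2321, 0.1574, 0.2263, 0.1406]
t=3: π = [0.1371, 0.0996, 0.2364, 0.1559, 0.2340, 0.1371]
t=4: π = [0.1358, 0.0994, 0.2372, 0.1553, 0.2366, 0.1358]

π = [0.1358, 0.0994, 0.2372, 0.1553, 0.2366, 0.1358]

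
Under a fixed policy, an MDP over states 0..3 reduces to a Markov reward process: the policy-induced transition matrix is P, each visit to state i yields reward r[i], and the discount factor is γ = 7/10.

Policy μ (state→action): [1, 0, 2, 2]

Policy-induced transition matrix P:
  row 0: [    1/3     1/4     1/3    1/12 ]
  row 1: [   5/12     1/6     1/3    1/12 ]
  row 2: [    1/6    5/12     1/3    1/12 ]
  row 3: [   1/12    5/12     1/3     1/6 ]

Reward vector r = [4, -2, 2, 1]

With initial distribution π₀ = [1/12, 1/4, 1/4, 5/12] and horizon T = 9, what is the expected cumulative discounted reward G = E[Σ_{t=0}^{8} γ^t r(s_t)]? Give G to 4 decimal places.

G = 3.3247

t=0: π = [0.0833, 0.2500, 0.2500, 0.4167], E[r] = 0.7500, γ^t·E[r] = 0.750000, running G = 0.750000
t=1: π = [0.2083, 0.3403, 0.3333, 0.1181], E[r] = 0.9375, γ^t·E[r] = 0.656250, running G = 1.406250
t=2: π = [0.2766, 0.2969, 0.3333, 0.0932], E[r] = 1.2726, γ^t·E[r] = 0.623559, running G = 2.029809
t=3: π = [0.2792, 0.2963, 0.3333, 0.0911], E[r] = 1.2820, γ^t·E[r] = 0.439717, running G = 2.469526
t=4: π = [0.2797, 0.2960, 0.3333, 0.0909], E[r] = 1.2843, γ^t·E[r] = 0.308360, running G = 2.777886
t=5: π = [0.2797, 0.2960, 0.3333, 0.0909], E[r] = 1.2844, γ^t·E[r] = 0.215863, running G = 2.993750
t=6: π = [0.2797, 0.2960, 0.3333, 0.0909], E[r] = 1.2844, γ^t·E[r] = 0.151106, running G = 3.144856
t=7: π = [0.2797, 0.2960, 0.3333, 0.0909], E[r] = 1.2844, γ^t·E[r] = 0.105774, running G = 3.250630
t=8: π = [0.2797, 0.2960, 0.3333, 0.0909], E[r] = 1.2844, γ^t·E[r] = 0.074042, running G = 3.324672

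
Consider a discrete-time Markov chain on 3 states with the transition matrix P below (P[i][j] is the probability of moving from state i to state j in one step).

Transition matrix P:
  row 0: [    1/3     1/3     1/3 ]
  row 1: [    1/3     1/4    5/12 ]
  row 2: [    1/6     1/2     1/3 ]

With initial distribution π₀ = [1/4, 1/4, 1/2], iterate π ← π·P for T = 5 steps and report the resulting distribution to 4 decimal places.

t=0: π = [0.2500, 0.2500, 0.5000]
t=1: π = [0.2500, 0.3958, 0.3542]
t=2: π = [0.2743, 0.3594, 0.3663]
t=3: π = [0.2723, 0.3644, 0.3633]
t=4: π = [0.2728, 0.3635, 0.3637]
t=5: π = [0.2727, 0.3637, 0.3636]

π = [0.2727, 0.3637, 0.3636]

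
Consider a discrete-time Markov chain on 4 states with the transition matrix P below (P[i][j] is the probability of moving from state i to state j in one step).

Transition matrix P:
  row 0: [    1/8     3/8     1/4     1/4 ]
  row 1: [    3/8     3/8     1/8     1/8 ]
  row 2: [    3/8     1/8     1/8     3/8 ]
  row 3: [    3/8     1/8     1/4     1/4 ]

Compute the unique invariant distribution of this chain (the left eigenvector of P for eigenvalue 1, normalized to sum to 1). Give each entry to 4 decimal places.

π = [0.3000, 0.2667, 0.1926, 0.2407]

Balance equations π_j = Σ_i π_i·P[i][j]:
  π_0 = 1/8·π_0 + 3/8·π_1 + 3/8·π_2 + 3/8·π_3
  π_1 = 3/8·π_0 + 3/8·π_1 + 1/8·π_2 + 1/8·π_3
  π_2 = 1/4·π_0 + 1/8·π_1 + 1/8·π_2 + 1/4·π_3
  normalize: π_0 + π_1 + π_2 + π_3 = 1
Solving the linear system gives exactly π = [3/10, 4/15, 26/135, 13/54].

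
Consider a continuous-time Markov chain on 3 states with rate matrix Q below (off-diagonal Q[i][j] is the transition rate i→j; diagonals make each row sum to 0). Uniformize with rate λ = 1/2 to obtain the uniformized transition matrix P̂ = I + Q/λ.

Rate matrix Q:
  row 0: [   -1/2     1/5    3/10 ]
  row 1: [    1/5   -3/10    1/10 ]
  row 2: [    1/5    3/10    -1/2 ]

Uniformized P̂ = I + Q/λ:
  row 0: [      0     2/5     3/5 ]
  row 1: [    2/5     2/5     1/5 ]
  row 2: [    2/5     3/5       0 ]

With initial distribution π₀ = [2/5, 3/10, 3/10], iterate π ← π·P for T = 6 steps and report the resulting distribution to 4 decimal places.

π = [0.2862, 0.4528, 0.2610]

t=0: π = [0.4000, 0.3000, 0.3000]
t=1: π = [0.2400, 0.4600, 0.3000]
t=2: π = [0.3040, 0.4600, 0.2360]
t=3: π = [0.2784, 0.4472, 0.2744]
t=4: π = [0.2886, 0.4549, 0.2565]
t=5: π = [0.2845, 0.4513, 0.2642]
t=6: π = [0.2862, 0.4528, 0.2610]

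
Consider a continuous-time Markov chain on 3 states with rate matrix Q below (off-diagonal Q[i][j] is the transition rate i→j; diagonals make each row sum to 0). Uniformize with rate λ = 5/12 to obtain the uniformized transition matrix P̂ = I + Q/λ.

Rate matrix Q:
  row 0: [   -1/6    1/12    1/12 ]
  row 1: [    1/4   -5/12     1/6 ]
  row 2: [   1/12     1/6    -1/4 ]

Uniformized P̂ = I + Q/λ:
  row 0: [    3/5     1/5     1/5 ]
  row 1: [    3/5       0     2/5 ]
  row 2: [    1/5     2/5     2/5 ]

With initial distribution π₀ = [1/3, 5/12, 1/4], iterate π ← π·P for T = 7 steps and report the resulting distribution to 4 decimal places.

π = [0.4783, 0.2174, 0.3044]

t=0: π = [0.3333, 0.4167, 0.2500]
t=1: π = [0.5000, 0.1667, 0.3333]
t=2: π = [0.4667, 0.2333, 0.3000]
t=3: π = [0.4800, 0.2133, 0.3067]
t=4: π = [0.4773, 0.2187, 0.3040]
t=5: π = [0.4784, 0.2171, 0.3045]
t=6: π = [0.4782, 0.2175, 0.3043]
t=7: π = [0.4783, 0.2174, 0.3044]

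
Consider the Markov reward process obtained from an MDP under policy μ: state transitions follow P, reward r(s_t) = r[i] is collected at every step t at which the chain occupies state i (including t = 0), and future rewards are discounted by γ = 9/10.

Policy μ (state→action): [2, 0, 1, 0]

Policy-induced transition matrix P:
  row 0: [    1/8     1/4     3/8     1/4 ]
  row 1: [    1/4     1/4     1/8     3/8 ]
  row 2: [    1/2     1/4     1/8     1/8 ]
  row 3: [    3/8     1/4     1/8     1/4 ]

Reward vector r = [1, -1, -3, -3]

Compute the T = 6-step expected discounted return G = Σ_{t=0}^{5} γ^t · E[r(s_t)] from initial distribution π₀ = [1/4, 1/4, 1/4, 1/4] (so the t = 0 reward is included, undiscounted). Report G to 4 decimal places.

G = -6.3176

t=0: π = [0.2500, 0.2500, 0.2500, 0.2500], E[r] = -1.5000, γ^t·E[r] = -1.500000, running G = -1.500000
t=1: π = [0.3125, 0.2500, 0.1875, 0.2500], E[r] = -1.2500, γ^t·E[r] = -1.125000, running G = -2.625000
t=2: π = [0.2891, 0.2500, 0.2031, 0.2578], E[r] = -1.3438, γ^t·E[r] = -1.088438, running G = -3.713438
t=3: π = [0.2969, 0.2500, 0.1973, 0.2559], E[r] = -1.3125, γ^t·E[r] = -0.956813, running G = -4.670250
t=4: π = [0.2942, 0.2500, 0.1992, 0.2566], E[r] = -1.3232, γ^t·E[r] = -0.868179, running G = -5.538429
t=5: π = [0.2951, 0.2500, 0.1985, 0.2563], E[r] = -1.3196, γ^t·E[r] = -0.779199, running G = -6.317628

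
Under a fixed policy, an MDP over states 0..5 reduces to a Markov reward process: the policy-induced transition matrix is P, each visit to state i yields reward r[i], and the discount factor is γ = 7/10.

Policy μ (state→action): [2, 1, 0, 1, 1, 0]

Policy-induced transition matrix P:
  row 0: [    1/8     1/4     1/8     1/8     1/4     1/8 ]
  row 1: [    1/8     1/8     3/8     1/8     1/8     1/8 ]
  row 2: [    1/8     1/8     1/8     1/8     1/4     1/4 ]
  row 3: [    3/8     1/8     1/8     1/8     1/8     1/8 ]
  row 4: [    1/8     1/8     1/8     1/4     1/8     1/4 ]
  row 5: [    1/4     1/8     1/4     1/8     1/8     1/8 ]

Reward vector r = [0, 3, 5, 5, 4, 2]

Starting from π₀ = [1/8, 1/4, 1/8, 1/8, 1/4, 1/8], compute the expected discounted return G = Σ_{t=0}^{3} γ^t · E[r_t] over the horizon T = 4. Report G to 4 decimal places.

G = 8.0670

t=0: π = [0.1250, 0.2500, 0.1250, 0.1250, 0.2500, 0.1250], E[r] = 3.2500, γ^t·E[r] = 3.250000, running G = 3.250000
t=1: π = [0.1719, 0.1406, 0.2031, 0.1563, 0.1563, 0.1719], E[r] = 3.1875, γ^t·E[r] = 2.231250, running G = 5.481250
t=2: π = [0.1855, 0.1465, 0.1816, 0.1445, 0.1719, 0.1699], E[r] = 3.0977, γ^t·E[r] = 1.517852, running G = 6.999102
t=3: π = [0.1824, 0.1482, 0.1829, 0.1465, 0.1709, 0.1692], E[r] = 3.1133, γ^t·E[r] = 1.067855, running G = 8.066957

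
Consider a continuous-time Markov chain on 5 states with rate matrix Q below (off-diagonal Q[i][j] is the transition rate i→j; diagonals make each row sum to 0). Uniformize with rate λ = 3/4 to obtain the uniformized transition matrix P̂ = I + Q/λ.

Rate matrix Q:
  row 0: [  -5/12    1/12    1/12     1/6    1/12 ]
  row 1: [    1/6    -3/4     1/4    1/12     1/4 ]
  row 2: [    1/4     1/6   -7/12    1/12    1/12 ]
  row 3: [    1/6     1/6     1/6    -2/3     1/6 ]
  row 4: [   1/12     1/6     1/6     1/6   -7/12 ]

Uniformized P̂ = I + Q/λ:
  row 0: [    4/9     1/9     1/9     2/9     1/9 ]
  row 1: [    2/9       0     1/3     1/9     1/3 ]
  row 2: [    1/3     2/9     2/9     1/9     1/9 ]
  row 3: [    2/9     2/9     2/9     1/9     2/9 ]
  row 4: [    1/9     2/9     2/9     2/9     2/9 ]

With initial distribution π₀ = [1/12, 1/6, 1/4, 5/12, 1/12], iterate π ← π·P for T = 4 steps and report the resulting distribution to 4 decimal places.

π = [0.2888, 0.1555, 0.2076, 0.1636, 0.1845]

t=0: π = [0.0833, 0.1667, 0.2500, 0.4167, 0.0833]
t=1: π = [0.2593, 0.1759, 0.2315, 0.1296, 0.2037]
t=2: π = [0.2829, 0.1543, 0.2130, 0.1626, 0.1872]
t=3: π = [0.2880, 0.1565, 0.2079, 0.1634, 0.1843]
t=4: π = [0.2888, 0.1555, 0.2076, 0.1636, 0.1845]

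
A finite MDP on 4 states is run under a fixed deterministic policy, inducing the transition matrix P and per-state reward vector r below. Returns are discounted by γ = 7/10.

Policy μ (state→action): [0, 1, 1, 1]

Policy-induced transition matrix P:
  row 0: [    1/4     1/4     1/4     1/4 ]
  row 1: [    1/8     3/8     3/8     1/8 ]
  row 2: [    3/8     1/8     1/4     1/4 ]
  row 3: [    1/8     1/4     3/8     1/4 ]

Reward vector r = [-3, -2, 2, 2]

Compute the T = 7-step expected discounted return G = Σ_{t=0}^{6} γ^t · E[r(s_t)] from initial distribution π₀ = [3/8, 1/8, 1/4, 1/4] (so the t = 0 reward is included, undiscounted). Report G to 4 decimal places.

G = -0.6110

t=0: π = [0.3750, 0.1250, 0.2500, 0.2500], E[r] = -0.3750, γ^t·E[r] = -0.375000, running G = -0.375000
t=1: π = [0.2344, 0.2344, 0.2969, 0.2344], E[r] = -0.1094, γ^t·E[r] = -0.076563, running G = -0.451563
t=2: π = [0.2285, 0.2422, 0.3086, 0.2207], E[r] = -0.1113, γ^t·E[r] = -0.054551, running G = -0.506113
t=3: π = [0.2307, 0.2417, 0.3079, 0.2197], E[r] = -0.1204, γ^t·E[r] = -0.041284, running G = -0.547397
t=4: π = [0.2308, 0.2417, 0.3077, 0.2198], E[r] = -0.1209, γ^t·E[r] = -0.029038, running G = -0.576435
t=5: π = [0.2308, 0.2418, 0.3077, 0.2198], E[r] = -0.1209, γ^t·E[r] = -0.020316, running G = -0.596751
t=6: π = [0.2308, 0.2418, 0.3077, 0.2198], E[r] = -0.1209, γ^t·E[r] = -0.014221, running G = -0.610972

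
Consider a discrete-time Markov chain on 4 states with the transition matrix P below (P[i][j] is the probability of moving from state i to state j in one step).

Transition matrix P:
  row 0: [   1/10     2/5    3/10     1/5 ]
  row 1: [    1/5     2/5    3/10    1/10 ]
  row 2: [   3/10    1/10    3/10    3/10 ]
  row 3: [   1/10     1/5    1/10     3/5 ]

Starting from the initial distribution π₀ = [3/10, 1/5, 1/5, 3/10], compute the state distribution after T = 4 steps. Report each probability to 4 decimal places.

π = [0.1735, 0.2641, 0.2346, 0.3278]

t=0: π = [0.3000, 0.2000, 0.2000, 0.3000]
t=1: π = [0.1600, 0.2800, 0.2400, 0.3200]
t=2: π = [0.1760, 0.2640, 0.2360, 0.3240]
t=3: π = [0.1736, 0.2644, 0.2352, 0.3268]
t=4: π = [0.1735, 0.2641, 0.2346, 0.3278]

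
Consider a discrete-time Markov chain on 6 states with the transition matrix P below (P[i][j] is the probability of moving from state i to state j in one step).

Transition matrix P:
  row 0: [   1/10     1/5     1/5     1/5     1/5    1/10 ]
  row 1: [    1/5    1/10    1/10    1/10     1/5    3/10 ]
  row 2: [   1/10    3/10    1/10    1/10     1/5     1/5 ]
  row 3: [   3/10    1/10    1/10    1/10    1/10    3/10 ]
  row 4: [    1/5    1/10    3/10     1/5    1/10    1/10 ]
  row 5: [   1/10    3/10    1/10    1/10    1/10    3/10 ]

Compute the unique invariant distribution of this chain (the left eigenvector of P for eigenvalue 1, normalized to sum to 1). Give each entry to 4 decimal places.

Balance equations π_j = Σ_i π_i·P[i][j]:
  π_0 = 1/10·π_0 + 1/5·π_1 + 1/10·π_2 + 3/10·π_3 + 1/5·π_4 + 1/10·π_5
  π_1 = 1/5·π_0 + 1/10·π_1 + 3/10·π_2 + 1/10·π_3 + 1/10·π_4 + 3/10·π_5
  π_2 = 1/5·π_0 + 1/10·π_1 + 1/10·π_2 + 1/10·π_3 + 3/10·π_4 + 1/10·π_5
  π_3 = 1/5·π_0 + 1/10·π_1 + 1/10·π_2 + 1/10·π_3 + 1/5·π_4 + 1/10·π_5
  π_4 = 1/5·π_0 + 1/5·π_1 + 1/5·π_2 + 1/10·π_3 + 1/10·π_4 + 1/10·π_5
  normalize: π_0 + π_1 + π_2 + π_3 + π_4 + π_5 = 1
Solving the linear system gives exactly π = [9399/58691, 11145/58691, 8565/58691, 7687/58691, 8780/58691, 13115/58691].

π = [0.1601, 0.1899, 0.1459, 0.1310, 0.1496, 0.2235]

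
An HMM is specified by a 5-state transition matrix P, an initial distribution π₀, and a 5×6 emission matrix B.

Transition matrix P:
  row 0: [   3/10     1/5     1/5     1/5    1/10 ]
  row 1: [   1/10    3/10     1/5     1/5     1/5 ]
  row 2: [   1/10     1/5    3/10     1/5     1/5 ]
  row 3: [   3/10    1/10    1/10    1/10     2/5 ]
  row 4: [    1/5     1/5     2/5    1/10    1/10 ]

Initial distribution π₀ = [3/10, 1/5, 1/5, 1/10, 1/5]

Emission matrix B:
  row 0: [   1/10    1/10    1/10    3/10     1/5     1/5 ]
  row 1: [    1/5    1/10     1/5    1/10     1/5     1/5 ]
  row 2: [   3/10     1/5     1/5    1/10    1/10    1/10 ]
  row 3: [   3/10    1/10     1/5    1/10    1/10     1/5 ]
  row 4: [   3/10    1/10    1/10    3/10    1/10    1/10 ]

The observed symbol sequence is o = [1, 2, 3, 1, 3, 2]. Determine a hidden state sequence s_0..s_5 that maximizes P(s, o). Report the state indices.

path = [2, 3, 4, 2, 4, 2]

t=0: δ = [3.000e-02, 2.000e-02, 4.000e-02, 1.000e-02, 2.000e-02]  (obs o_0=1)
t=1: δ = [9.000e-04, 1.600e-03, 2.400e-03, 1.600e-03, 8.000e-04]  ψ = [0, 2, 2, 2, 2]  (obs o_1=2)
t=2: δ = [1.440e-04, 4.800e-05, 7.200e-05, 4.800e-05, 1.920e-04]  ψ = [3, 1, 2, 2, 3]  (obs o_2=3)
t=3: δ = [4.320e-06, 3.840e-06, 1.536e-05, 2.880e-06, 1.920e-06]  ψ = [0, 4, 4, 0, 3]  (obs o_3=1)
t=4: δ = [4.608e-07, 3.072e-07, 4.608e-07, 3.072e-07, 9.216e-07]  ψ = [2, 2, 2, 2, 2]  (obs o_4=3)
t=5: δ = [1.843e-08, 3.686e-08, 7.373e-08, 1.843e-08, 1.229e-08]  ψ = [4, 4, 4, 0, 3]  (obs o_5=2)
backtrack: best end state = 2; path = [2, 3, 4, 2, 4, 2]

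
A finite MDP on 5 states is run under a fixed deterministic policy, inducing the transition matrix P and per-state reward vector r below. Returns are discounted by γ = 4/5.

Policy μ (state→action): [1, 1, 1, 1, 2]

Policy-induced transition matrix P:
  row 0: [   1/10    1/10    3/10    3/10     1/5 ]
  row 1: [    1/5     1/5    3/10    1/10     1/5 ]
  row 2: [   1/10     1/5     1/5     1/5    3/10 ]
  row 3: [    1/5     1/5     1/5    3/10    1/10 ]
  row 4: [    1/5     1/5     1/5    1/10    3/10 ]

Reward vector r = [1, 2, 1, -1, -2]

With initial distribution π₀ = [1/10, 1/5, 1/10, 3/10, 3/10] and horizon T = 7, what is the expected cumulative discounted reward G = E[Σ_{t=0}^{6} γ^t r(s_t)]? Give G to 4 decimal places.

G = 0.0902

t=0: π = [0.1000, 0.2000, 0.1000, 0.3000, 0.3000], E[r] = -0.3000, γ^t·E[r] = -0.300000, running G = -0.300000
t=1: π = [0.1800, 0.1900, 0.2300, 0.1900, 0.2100], E[r] = 0.1800, γ^t·E[r] = 0.144000, running G = -0.156000
t=2: π = [0.1590, 0.1820, 0.2370, 0.1970, 0.2250], E[r] = 0.1130, γ^t·E[r] = 0.072320, running G = -0.083680
t=3: π = [0.1604, 0.1841, 0.2341, 0.1949, 0.2265], E[r] = 0.1148, γ^t·E[r] = 0.058778, running G = -0.024902
t=4: π = [0.1606, 0.1840, 0.2345, 0.1945, 0.2266], E[r] = 0.1153, γ^t·E[r] = 0.047231, running G = 0.022329
t=5: π = [0.1605, 0.1839, 0.2345, 0.1944, 0.2267], E[r] = 0.1151, γ^t·E[r] = 0.037710, running G = 0.060039
t=6: π = [0.1605, 0.1840, 0.2344, 0.1944, 0.2267], E[r] = 0.1151, γ^t·E[r] = 0.030168, running G = 0.090207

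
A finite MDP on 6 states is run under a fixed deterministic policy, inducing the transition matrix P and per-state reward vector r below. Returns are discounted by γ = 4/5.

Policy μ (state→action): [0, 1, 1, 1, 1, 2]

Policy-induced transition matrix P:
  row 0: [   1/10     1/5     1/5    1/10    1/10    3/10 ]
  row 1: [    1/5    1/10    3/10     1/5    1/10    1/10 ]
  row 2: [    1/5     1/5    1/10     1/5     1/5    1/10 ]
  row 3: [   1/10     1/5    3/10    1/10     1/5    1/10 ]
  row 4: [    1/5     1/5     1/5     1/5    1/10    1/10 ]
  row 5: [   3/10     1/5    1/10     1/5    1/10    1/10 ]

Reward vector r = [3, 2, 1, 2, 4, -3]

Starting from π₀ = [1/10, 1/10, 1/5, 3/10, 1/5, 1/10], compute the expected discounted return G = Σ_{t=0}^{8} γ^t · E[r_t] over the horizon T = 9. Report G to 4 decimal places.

t=0: π = [0.1000, 0.1000, 0.2000, 0.3000, 0.2000, 0.1000], E[r] = 1.8000, γ^t·E[r] = 1.800000, running G = 1.800000
t=1: π = [0.1700, 0.1900, 0.2100, 0.1600, 0.1500, 0.1200], E[r] = 1.6600, γ^t·E[r] = 1.328000, running G = 3.128000
t=2: π = [0.1790, 0.1810, 0.2020, 0.1670, 0.1370, 0.1340], E[r] = 1.5810, γ^t·E[r] = 1.011840, running G = 4.139840
t=3: π = [0.1788, 0.1819, 0.2012, 0.1654, 0.1369, 0.1358], E[r] = 1.5724, γ^t·E[r] = 0.805069, running G = 4.944909
t=4: π = [0.1792, 0.1818, 0.2010, 0.1656, 0.1367, 0.1358], E[r] = 1.5727, γ^t·E[r] = 0.644157, running G = 5.589066
t=5: π = [0.1791, 0.1818, 0.2011, 0.1655, 0.1367, 0.1358], E[r] = 1.5722, γ^t·E[r] = 0.515180, running G = 6.104246
t=6: π = [0.1791, 0.1818, 0.2010, 0.1655, 0.1367, 0.1358], E[r] = 1.5723, γ^t·E[r] = 0.412166, running G = 6.516413
t=7: π = [0.1791, 0.1818, 0.2010, 0.1655, 0.1367, 0.1358], E[r] = 1.5723, γ^t·E[r] = 0.329728, running G = 6.846140
t=8: π = [0.1791, 0.1818, 0.2010, 0.1655, 0.1367, 0.1358], E[r] = 1.5723, γ^t·E[r] = 0.263783, running G = 7.109923

G = 7.1099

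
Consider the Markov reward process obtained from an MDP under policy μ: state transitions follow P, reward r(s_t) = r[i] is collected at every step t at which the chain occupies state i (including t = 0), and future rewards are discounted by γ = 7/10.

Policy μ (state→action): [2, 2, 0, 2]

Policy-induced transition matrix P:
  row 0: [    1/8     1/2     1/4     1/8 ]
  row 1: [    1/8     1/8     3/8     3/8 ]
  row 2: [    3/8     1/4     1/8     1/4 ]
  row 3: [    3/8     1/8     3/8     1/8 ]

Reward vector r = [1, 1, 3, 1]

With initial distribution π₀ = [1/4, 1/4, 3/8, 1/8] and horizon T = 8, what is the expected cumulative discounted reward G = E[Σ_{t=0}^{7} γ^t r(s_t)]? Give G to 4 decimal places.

G = 5.0393

t=0: π = [0.2500, 0.2500, 0.3750, 0.1250], E[r] = 1.7500, γ^t·E[r] = 1.750000, running G = 1.750000
t=1: π = [0.2500, 0.2656, 0.2500, 0.2344], E[r] = 1.5000, γ^t·E[r] = 1.050000, running G = 2.800000
t=2: π = [0.2461, 0.2500, 0.2813, 0.2227], E[r] = 1.5625, γ^t·E[r] = 0.765625, running G = 3.565625
t=3: π = [0.2510, 0.2524, 0.2739, 0.2227], E[r] = 1.5479, γ^t·E[r] = 0.530913, running G = 4.096538
t=4: π = [0.2491, 0.2534, 0.2751, 0.2224], E[r] = 1.5503, γ^t·E[r] = 0.372225, running G = 4.468763
t=5: π = [0.2494, 0.2528, 0.2751, 0.2227], E[r] = 1.5501, γ^t·E[r] = 0.260532, running G = 4.729296
t=6: π = [0.2495, 0.2529, 0.2751, 0.2226], E[r] = 1.5501, γ^t·E[r] = 0.182370, running G = 4.911666
t=7: π = [0.2494, 0.2529, 0.2751, 0.2226], E[r] = 1.5501, γ^t·E[r] = 0.127658, running G = 5.039324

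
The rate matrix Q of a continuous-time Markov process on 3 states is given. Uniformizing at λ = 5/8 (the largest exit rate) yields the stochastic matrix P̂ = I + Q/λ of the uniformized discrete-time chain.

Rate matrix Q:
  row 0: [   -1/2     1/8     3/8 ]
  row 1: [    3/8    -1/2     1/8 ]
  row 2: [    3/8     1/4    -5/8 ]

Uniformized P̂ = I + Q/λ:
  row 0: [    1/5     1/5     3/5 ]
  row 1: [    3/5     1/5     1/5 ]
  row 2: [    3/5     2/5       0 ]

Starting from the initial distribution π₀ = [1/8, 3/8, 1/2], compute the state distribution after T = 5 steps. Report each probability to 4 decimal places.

t=0: π = [0.1250, 0.3750, 0.5000]
t=1: π = [0.5500, 0.3000, 0.1500]
t=2: π = [0.3800, 0.2300, 0.3900]
t=3: π = [0.4480, 0.2780, 0.2740]
t=4: π = [0.4208, 0.2548, 0.3244]
t=5: π = [0.4317, 0.2649, 0.3034]

π = [0.4317, 0.2649, 0.3034]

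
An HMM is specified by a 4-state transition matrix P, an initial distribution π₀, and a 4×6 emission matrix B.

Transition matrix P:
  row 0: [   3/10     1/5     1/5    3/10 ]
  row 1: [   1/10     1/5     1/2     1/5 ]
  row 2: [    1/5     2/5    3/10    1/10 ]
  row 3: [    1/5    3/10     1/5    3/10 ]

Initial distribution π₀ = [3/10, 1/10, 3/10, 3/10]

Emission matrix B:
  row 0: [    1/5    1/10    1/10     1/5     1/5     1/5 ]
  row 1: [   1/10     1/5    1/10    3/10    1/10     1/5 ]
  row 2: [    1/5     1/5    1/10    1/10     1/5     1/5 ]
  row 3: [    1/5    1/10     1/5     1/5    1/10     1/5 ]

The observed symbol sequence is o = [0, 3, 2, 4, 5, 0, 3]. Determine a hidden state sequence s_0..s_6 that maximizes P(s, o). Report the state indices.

t=0: δ = [6.000e-02, 1.000e-02, 6.000e-02, 6.000e-02]  (obs o_0=0)
t=1: δ = [3.600e-03, 7.200e-03, 1.800e-03, 3.600e-03]  ψ = [0, 2, 2, 0]  (obs o_1=3)
t=2: δ = [1.080e-04, 1.440e-04, 3.600e-04, 2.880e-04]  ψ = [0, 1, 1, 1]  (obs o_2=2)
t=3: δ = [1.440e-05, 1.440e-05, 2.160e-05, 8.640e-06]  ψ = [2, 2, 2, 3]  (obs o_3=4)
t=4: δ = [8.640e-07, 1.728e-06, 1.440e-06, 8.640e-07]  ψ = [0, 2, 1, 0]  (obs o_4=5)
t=5: δ = [5.760e-08, 5.760e-08, 1.728e-07, 6.912e-08]  ψ = [2, 2, 1, 1]  (obs o_5=0)
t=6: δ = [6.912e-09, 2.074e-08, 5.184e-09, 4.147e-09]  ψ = [2, 2, 2, 3]  (obs o_6=3)
backtrack: best end state = 1; path = [2, 1, 2, 2, 1, 2, 1]

path = [2, 1, 2, 2, 1, 2, 1]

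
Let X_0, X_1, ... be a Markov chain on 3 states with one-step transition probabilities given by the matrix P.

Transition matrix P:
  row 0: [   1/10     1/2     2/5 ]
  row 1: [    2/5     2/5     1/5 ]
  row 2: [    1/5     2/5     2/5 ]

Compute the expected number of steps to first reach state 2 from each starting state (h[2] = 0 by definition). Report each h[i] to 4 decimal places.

First-step conditioning: h[2] = 0; for i ≠ 2, h[i] = 1 + Σ_k P[i][k]·h[k].
  h[0] = 1 + 1/10·h[0] + 1/2·h[1]
  h[1] = 1 + 2/5·h[0] + 2/5·h[1]
Solving the 2×2 linear system over states ≠ 2 gives exactly h = [55/17, 65/17, 0] (h[2] = 0 is the target).

h = [3.2353, 3.8235, 0.0000]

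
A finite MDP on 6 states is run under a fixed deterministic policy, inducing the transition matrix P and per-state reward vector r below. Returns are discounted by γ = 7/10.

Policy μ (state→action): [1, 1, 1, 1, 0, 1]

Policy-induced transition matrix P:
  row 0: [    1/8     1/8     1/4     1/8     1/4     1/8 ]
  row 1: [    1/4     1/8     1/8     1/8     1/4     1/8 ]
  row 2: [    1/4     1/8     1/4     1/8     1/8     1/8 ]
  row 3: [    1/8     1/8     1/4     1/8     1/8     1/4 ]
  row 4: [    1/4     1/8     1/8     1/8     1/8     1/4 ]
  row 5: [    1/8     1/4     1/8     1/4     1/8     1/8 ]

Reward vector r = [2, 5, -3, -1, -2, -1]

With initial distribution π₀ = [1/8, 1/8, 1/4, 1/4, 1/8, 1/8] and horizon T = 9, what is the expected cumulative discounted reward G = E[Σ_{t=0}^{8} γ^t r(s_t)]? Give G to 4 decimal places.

t=0: π = [0.1250, 0.1250, 0.2500, 0.2500, 0.1250, 0.1250], E[r] = -0.5000, γ^t·E[r] = -0.500000, running G = -0.500000
t=1: π = [0.1875, 0.1406, 0.2031, 0.1406, 0.1563, 0.1719], E[r] = -0.1563, γ^t·E[r] = -0.109375, running G = -0.609375
t=2: π = [0.1875, 0.1465, 0.1914, 0.1465, 0.1660, 0.1621], E[r] = -0.1074, γ^t·E[r] = -0.052637, running G = -0.662012
t=3: π = [0.1880, 0.1453, 0.1907, 0.1453, 0.1667, 0.1641], E[r] = -0.1125, γ^t·E[r] = -0.038604, running G = -0.700616
t=4: π = [0.1878, 0.1455, 0.1905, 0.1455, 0.1667, 0.1640], E[r] = -0.1111, γ^t·E[r] = -0.026671, running G = -0.727287
t=5: π = [0.1878, 0.1455, 0.1905, 0.1455, 0.1667, 0.1640], E[r] = -0.1111, γ^t·E[r] = -0.018678, running G = -0.745965
t=6: π = [0.1878, 0.1455, 0.1905, 0.1455, 0.1667, 0.1640], E[r] = -0.1111, γ^t·E[r] = -0.013072, running G = -0.759037
t=7: π = [0.1878, 0.1455, 0.1905, 0.1455, 0.1667, 0.1640], E[r] = -0.1111, γ^t·E[r] = -0.009150, running G = -0.768187
t=8: π = [0.1878, 0.1455, 0.1905, 0.1455, 0.1667, 0.1640], E[r] = -0.1111, γ^t·E[r] = -0.006405, running G = -0.774593

G = -0.7746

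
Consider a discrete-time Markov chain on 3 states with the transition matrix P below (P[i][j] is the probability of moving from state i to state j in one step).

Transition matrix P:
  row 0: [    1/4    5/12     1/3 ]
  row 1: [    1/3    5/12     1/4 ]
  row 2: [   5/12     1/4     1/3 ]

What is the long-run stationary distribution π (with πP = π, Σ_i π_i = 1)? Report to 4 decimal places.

π = [0.3310, 0.3662, 0.3028]

Balance equations π_j = Σ_i π_i·P[i][j]:
  π_0 = 1/4·π_0 + 1/3·π_1 + 5/12·π_2
  π_1 = 5/12·π_0 + 5/12·π_1 + 1/4·π_2
  normalize: π_0 + π_1 + π_2 = 1
Solving the linear system gives exactly π = [47/142, 26/71, 43/142].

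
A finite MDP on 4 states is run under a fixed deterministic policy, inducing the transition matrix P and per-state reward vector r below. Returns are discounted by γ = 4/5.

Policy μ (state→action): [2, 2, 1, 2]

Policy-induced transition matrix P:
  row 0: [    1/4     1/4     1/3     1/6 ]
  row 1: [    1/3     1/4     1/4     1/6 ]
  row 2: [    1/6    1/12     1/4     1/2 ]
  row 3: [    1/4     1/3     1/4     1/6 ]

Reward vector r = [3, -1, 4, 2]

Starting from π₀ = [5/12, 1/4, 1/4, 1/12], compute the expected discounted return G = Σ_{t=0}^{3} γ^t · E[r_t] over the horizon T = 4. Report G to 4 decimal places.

t=0: π = [0.4167, 0.2500, 0.2500, 0.0833], E[r] = 2.1667, γ^t·E[r] = 2.166667, running G = 2.166667
t=1: π = [0.2500, 0.2153, 0.2847, 0.2500], E[r] = 2.1736, γ^t·E[r] = 1.738889, running G = 3.905556
t=2: π = [0.2442, 0.2234, 0.2708, 0.2616], E[r] = 2.1157, γ^t·E[r] = 1.354074, running G = 5.259630
t=3: π = [0.2460, 0.2267, 0.2704, 0.2569], E[r] = 2.1068, γ^t·E[r] = 1.078667, running G = 6.338296

G = 6.3383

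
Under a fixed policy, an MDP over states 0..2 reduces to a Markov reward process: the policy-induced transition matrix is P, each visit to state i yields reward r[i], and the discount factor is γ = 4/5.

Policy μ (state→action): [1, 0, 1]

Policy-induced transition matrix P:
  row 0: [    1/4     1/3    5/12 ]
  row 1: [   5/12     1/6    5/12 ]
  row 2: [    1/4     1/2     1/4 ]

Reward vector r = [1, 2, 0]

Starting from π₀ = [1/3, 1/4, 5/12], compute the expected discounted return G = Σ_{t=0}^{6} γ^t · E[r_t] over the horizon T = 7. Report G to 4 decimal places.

G = 3.7479

t=0: π = [0.3333, 0.2500, 0.4167], E[r] = 0.8333, γ^t·E[r] = 0.833333, running G = 0.833333
t=1: π = [0.2917, 0.3611, 0.3472], E[r] = 1.0139, γ^t·E[r] = 0.811111, running G = 1.644444
t=2: π = [0.3102, 0.3310, 0.3588], E[r] = 0.9722, γ^t·E[r] = 0.622222, running G = 2.266667
t=3: π = [0.3052, 0.3380, 0.3569], E[r] = 0.9811, γ^t·E[r] = 0.502321, running G = 2.768988
t=4: π = [0.3063, 0.3365, 0.3572], E[r] = 0.9793, γ^t·E[r] = 0.401119, running G = 3.170107
t=5: π = [0.3061, 0.3368, 0.3571], E[r] = 0.9796, γ^t·E[r] = 0.321011, running G = 3.491118
t=6: π = [0.3061, 0.3367, 0.3571], E[r] = 0.9796, γ^t·E[r] = 0.256791, running G = 3.747910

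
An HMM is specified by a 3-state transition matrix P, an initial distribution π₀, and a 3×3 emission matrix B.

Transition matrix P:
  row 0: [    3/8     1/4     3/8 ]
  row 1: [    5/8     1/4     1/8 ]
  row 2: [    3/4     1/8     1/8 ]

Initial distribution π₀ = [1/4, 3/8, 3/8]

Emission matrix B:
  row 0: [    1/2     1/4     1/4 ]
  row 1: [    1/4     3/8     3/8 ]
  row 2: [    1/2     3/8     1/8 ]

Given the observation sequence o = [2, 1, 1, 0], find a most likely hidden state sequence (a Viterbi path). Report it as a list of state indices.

t=0: δ = [6.250e-02, 1.406e-01, 4.688e-02]  (obs o_0=2)
t=1: δ = [2.197e-02, 1.318e-02, 8.789e-03]  ψ = [1, 1, 0]  (obs o_1=1)
t=2: δ = [2.060e-03, 2.060e-03, 3.090e-03]  ψ = [0, 0, 0]  (obs o_2=1)
t=3: δ = [1.159e-03, 1.287e-04, 3.862e-04]  ψ = [2, 0, 0]  (obs o_3=0)
backtrack: best end state = 0; path = [1, 0, 2, 0]

path = [1, 0, 2, 0]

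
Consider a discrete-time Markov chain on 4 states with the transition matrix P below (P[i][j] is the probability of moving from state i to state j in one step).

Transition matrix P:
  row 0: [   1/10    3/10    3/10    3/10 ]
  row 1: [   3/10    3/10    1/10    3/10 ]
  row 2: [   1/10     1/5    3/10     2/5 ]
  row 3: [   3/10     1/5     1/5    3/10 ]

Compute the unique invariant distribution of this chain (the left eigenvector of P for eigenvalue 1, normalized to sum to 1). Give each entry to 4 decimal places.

π = [0.2136, 0.2460, 0.2186, 0.3219]

Balance equations π_j = Σ_i π_i·P[i][j]:
  π_0 = 1/10·π_0 + 3/10·π_1 + 1/10·π_2 + 3/10·π_3
  π_1 = 3/10·π_0 + 3/10·π_1 + 1/5·π_2 + 1/5·π_3
  π_2 = 3/10·π_0 + 1/10·π_1 + 3/10·π_2 + 1/5·π_3
  normalize: π_0 + π_1 + π_2 + π_3 = 1
Solving the linear system gives exactly π = [211/988, 243/988, 54/247, 159/494].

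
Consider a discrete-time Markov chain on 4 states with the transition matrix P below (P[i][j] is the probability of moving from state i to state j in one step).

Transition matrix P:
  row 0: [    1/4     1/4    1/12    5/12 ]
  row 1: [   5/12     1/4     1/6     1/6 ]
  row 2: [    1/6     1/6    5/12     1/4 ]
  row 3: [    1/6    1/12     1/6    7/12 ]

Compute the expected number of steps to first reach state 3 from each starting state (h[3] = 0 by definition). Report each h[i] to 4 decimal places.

h = [3.0155, 3.8238, 3.6684, 0.0000]

First-step conditioning: h[3] = 0; for i ≠ 3, h[i] = 1 + Σ_k P[i][k]·h[k].
  h[0] = 1 + 1/4·h[0] + 1/4·h[1] + 1/12·h[2]
  h[1] = 1 + 5/12·h[0] + 1/4·h[1] + 1/6·h[2]
  h[2] = 1 + 1/6·h[0] + 1/6·h[1] + 5/12·h[2]
Solving the 3×3 linear system over states ≠ 3 gives exactly h = [582/193, 738/193, 708/193, 0] (h[3] = 0 is the target).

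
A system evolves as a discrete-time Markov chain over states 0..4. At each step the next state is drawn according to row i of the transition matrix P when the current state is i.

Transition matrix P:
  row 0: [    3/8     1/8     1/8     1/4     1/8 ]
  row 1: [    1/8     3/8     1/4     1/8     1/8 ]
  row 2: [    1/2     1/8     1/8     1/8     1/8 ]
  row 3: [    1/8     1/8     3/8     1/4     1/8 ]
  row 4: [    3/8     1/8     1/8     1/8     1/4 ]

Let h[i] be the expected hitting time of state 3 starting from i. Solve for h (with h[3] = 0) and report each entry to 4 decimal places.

First-step conditioning: h[3] = 0; for i ≠ 3, h[i] = 1 + Σ_k P[i][k]·h[k].
  h[0] = 1 + 3/8·h[0] + 1/8·h[1] + 1/8·h[2] + 1/8·h[4]
  h[1] = 1 + 1/8·h[0] + 3/8·h[1] + 1/4·h[2] + 1/8·h[4]
  h[2] = 1 + 1/2·h[0] + 1/8·h[1] + 1/8·h[2] + 1/8·h[4]
  h[4] = 1 + 3/8·h[0] + 1/8·h[1] + 1/8·h[2] + 1/4·h[4]
Solving the 4×4 linear system over states ≠ 3 gives exactly h = [896/173, 1064/173, 1008/173, 0, 1024/173] (h[3] = 0 is the target).

h = [5.1792, 6.1503, 5.8266, 0.0000, 5.9191]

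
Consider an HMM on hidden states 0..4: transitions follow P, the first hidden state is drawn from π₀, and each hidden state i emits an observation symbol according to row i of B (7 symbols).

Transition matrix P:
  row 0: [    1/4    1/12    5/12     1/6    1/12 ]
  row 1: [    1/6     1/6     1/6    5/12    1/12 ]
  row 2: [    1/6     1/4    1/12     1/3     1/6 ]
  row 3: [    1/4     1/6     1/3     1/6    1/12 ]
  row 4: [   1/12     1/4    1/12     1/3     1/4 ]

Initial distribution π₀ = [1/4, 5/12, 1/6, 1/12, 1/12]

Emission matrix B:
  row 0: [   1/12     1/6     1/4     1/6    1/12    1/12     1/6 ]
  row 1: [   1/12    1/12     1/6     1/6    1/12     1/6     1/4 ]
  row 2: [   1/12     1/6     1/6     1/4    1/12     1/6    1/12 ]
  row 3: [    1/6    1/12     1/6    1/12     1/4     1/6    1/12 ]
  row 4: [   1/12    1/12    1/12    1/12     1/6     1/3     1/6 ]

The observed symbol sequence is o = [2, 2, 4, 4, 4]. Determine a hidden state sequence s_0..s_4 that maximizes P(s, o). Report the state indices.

path = [0, 2, 3, 2, 3]

t=0: δ = [6.250e-02, 6.944e-02, 2.778e-02, 1.389e-02, 6.944e-03]  (obs o_0=2)
t=1: δ = [3.906e-03, 1.929e-03, 4.340e-03, 4.823e-03, 4.823e-04]  ψ = [0, 1, 0, 1, 1]  (obs o_1=2)
t=2: δ = [1.005e-04, 9.042e-05, 1.356e-04, 3.617e-04, 1.206e-04]  ψ = [3, 2, 0, 2, 2]  (obs o_2=4)
t=3: δ = [7.535e-06, 5.023e-06, 1.005e-05, 1.507e-05, 5.023e-06]  ψ = [3, 3, 3, 3, 3]  (obs o_3=4)
t=4: δ = [3.140e-07, 2.093e-07, 4.186e-07, 8.372e-07, 2.791e-07]  ψ = [3, 2, 3, 2, 2]  (obs o_4=4)
backtrack: best end state = 3; path = [0, 2, 3, 2, 3]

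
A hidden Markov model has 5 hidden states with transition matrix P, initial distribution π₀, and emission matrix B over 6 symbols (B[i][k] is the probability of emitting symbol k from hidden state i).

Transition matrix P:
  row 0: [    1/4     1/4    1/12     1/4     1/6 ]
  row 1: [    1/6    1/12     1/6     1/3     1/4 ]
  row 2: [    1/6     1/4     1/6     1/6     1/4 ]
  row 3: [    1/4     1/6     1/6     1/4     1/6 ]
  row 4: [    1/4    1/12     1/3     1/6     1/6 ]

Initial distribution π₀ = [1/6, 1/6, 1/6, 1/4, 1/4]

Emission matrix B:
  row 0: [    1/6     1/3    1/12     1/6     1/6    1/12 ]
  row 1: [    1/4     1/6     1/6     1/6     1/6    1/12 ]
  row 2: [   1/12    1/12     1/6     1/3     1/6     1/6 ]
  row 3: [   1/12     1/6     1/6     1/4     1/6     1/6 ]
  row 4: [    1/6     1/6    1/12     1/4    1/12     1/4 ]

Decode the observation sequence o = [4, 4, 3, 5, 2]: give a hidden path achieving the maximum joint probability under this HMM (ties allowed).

t=0: δ = [2.778e-02, 2.778e-02, 2.778e-02, 4.167e-02, 2.083e-02]  (obs o_0=4)
t=1: δ = [1.736e-03, 1.157e-03, 1.157e-03, 1.736e-03, 5.787e-04]  ψ = [3, 0, 3, 3, 1]  (obs o_1=4)
t=2: δ = [7.234e-05, 7.234e-05, 9.645e-05, 1.085e-04, 7.234e-05]  ψ = [0, 0, 3, 0, 0]  (obs o_2=3)
t=3: δ = [2.261e-06, 2.009e-06, 4.019e-06, 4.521e-06, 6.028e-06]  ψ = [3, 2, 4, 3, 2]  (obs o_3=5)
t=4: δ = [1.256e-07, 1.674e-07, 3.349e-07, 1.884e-07, 8.372e-08]  ψ = [4, 2, 4, 3, 2]  (obs o_4=2)
backtrack: best end state = 2; path = [3, 3, 2, 4, 2]

path = [3, 3, 2, 4, 2]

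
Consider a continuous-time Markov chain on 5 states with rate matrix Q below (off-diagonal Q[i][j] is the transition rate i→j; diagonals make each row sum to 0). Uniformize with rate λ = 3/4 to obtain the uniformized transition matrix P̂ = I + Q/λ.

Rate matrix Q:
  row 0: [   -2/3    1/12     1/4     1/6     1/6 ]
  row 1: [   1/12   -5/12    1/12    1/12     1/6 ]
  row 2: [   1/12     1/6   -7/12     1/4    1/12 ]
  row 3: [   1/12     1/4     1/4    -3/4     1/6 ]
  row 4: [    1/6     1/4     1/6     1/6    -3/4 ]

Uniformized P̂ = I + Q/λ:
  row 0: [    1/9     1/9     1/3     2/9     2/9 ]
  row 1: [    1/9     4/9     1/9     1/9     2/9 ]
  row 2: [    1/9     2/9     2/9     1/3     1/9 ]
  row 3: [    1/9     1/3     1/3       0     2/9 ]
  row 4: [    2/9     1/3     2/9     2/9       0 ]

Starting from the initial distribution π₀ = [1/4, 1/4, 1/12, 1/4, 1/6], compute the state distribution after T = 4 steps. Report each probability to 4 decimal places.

t=0: π = [0.2500, 0.2500, 0.0833, 0.2500, 0.1667]
t=1: π = [0.1296, 0.2963, 0.2500, 0.1481, 0.1759]
t=2: π = [0.1307, 0.3097, 0.2202, 0.1842, 0.1553]
t=3: π = [0.1284, 0.3142, 0.2228, 0.1714, 0.1632]
t=4: π = [0.1292, 0.3150, 0.2206, 0.1740, 0.1612]

π = [0.1292, 0.3150, 0.2206, 0.1740, 0.1612]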